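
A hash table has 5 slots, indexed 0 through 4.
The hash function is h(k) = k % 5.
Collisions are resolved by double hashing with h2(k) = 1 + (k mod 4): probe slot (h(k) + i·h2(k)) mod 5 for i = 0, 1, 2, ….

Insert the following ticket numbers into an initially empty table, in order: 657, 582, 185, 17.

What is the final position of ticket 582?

657: h=2 → slot 2
582: h=2, h2=3, probe 2,0 → slot 0
185: h=0, h2=2, probe 0,2,4 → slot 4
17: h=2, h2=2, probe 2,4,1 → slot 1
Table: [582, 17, 657, -, 185]

0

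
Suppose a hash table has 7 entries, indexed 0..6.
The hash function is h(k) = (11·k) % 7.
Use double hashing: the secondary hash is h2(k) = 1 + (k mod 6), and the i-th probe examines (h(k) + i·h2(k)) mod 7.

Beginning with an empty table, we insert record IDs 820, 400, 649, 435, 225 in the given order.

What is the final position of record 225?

5

820: h=4 → slot 4
400: h=4, h2=5, probe 4,2 → slot 2
649: h=6 → slot 6
435: h=4, h2=4, probe 4,1 → slot 1
225: h=4, h2=4, probe 4,1,5 → slot 5
Table: [-, 435, 400, -, 820, 225, 649]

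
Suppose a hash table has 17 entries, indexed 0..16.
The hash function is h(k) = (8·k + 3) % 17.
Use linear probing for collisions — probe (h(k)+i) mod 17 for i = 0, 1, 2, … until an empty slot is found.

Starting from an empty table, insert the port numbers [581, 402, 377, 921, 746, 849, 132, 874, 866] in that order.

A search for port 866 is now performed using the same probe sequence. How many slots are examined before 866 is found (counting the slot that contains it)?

3

581: h=10 → slot 10
402: h=6 → slot 6
377: h=10, probe 10,11 → slot 11
921: h=10, probe 10,11,12 → slot 12
746: h=4 → slot 4
849: h=12, probe 12,13 → slot 13
132: h=5 → slot 5
874: h=8 → slot 8
866: h=12, probe 12,13,14 → slot 14
Table: [_, _, _, _, 746, 132, 402, _, 874, _, 581, 377, 921, 849, 866, _, _]
Lookup 866: h=12, probe 12,13,14 → found at 14.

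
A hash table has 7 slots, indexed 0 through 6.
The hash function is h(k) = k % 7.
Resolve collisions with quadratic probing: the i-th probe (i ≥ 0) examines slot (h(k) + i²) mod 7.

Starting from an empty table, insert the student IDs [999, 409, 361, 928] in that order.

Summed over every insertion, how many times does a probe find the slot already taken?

2

999 hashes to 5; slot 5 is free -> place at 5.
409 hashes to 3; slot 3 is free -> place at 3.
361 hashes to 4; slot 4 is free -> place at 4.
928 hashes to 4; 4,5 taken -> place at 1.
Table: [., 928, ., 409, 361, 999, .]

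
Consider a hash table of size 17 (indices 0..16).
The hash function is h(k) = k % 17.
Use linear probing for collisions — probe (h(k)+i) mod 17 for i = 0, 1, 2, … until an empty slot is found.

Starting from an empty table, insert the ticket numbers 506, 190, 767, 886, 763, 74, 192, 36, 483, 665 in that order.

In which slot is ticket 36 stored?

7

Insert 506: h=13, slot 13 empty → index 13.
Insert 190: h=3, slot 3 empty → index 3.
Insert 767: h=2, slot 2 empty → index 2.
Insert 886: h=2, slots 2,3 occupied → index 4.
Insert 763: h=15, slot 15 empty → index 15.
Insert 74: h=6, slot 6 empty → index 6.
Insert 192: h=5, slot 5 empty → index 5.
Insert 36: h=2, slots 2,3,4,5,6 occupied → index 7.
Insert 483: h=7, slot 7 occupied → index 8.
Insert 665: h=2, slots 2,3,4,5,6,7,8 occupied → index 9.
Table: [—, —, 767, 190, 886, 192, 74, 36, 483, 665, —, —, —, 506, —, 763, —]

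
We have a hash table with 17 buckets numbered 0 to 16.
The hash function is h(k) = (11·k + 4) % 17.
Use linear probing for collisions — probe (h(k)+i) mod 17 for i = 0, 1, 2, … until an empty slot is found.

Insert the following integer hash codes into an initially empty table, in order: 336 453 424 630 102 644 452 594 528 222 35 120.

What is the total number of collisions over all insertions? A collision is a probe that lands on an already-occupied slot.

17

336: h=11 → slot 11
453: h=6 → slot 6
424: h=10 → slot 10
630: h=15 → slot 15
102: h=4 → slot 4
644: h=16 → slot 16
452: h=12 → slot 12
594: h=10, probe 10,11,12,13 → slot 13
528: h=15, probe 15,16,0 → slot 0
222: h=15, probe 15,16,0,1 → slot 1
35: h=15, probe 15,16,0,1,2 → slot 2
120: h=15, probe 15,16,0,1,2,3 → slot 3
Table: [528, 222, 35, 120, 102, -, 453, -, -, -, 424, 336, 452, 594, -, 630, 644]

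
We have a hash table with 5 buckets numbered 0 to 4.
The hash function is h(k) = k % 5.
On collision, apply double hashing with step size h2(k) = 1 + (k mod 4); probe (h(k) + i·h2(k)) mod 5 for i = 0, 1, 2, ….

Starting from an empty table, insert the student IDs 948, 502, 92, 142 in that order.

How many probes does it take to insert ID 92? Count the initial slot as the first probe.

948 hashes to 3; slot 3 is free → place at 3.
502 hashes to 2; slot 2 is free → place at 2.
92 hashes to 2, h2=1; 2,3 taken → place at 4.
142 hashes to 2, h2=3; 2 taken → place at 0.
Table: [142, ∅, 502, 948, 92]

3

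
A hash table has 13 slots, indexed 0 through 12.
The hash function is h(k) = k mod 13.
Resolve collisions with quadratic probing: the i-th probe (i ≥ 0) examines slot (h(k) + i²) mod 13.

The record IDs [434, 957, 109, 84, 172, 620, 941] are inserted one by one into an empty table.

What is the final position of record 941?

1

434 hashes to 5; slot 5 is free -> place at 5.
957 hashes to 8; slot 8 is free -> place at 8.
109 hashes to 5; 5 taken -> place at 6.
84 hashes to 6; 6 taken -> place at 7.
172 hashes to 3; slot 3 is free -> place at 3.
620 hashes to 9; slot 9 is free -> place at 9.
941 hashes to 5; 5,6,9 taken -> place at 1.
Table: [—, 941, —, 172, —, 434, 109, 84, 957, 620, —, —, —]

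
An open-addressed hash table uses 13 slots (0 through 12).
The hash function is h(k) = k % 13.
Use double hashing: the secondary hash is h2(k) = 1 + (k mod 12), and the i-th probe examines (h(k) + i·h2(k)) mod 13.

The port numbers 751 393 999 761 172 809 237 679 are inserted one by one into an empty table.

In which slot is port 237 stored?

0

Insert 751: h=10, slot 10 empty -> index 10.
Insert 393: h=3, slot 3 empty -> index 3.
Insert 999: h=11, slot 11 empty -> index 11.
Insert 761: h=7, slot 7 empty -> index 7.
Insert 172: h=3, h2=5, slot 3 occupied -> index 8.
Insert 809: h=3, h2=6, slot 3 occupied -> index 9.
Insert 237: h=3, h2=10, slot 3 occupied -> index 0.
Insert 679: h=3, h2=8, slots 3,11 occupied -> index 6.
Table: [237, ∅, ∅, 393, ∅, ∅, 679, 761, 172, 809, 751, 999, ∅]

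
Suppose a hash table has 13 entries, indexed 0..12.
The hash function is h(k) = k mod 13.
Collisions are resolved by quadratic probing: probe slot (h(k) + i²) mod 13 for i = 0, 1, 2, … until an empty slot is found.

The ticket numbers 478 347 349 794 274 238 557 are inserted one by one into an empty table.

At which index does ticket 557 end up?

Insert 478: h=10, slot 10 empty => index 10.
Insert 347: h=9, slot 9 empty => index 9.
Insert 349: h=11, slot 11 empty => index 11.
Insert 794: h=1, slot 1 empty => index 1.
Insert 274: h=1, slot 1 occupied => index 2.
Insert 238: h=4, slot 4 empty => index 4.
Insert 557: h=11, slot 11 occupied => index 12.
Table: [., 794, 274, ., 238, ., ., ., ., 347, 478, 349, 557]

12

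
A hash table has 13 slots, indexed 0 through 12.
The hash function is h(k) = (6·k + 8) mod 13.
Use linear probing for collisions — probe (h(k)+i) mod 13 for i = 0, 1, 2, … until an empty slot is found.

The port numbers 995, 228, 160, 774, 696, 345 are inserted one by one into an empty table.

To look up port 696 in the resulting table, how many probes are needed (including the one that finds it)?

995: h=11 -> slot 11
228: h=11, probe 11,12 -> slot 12
160: h=6 -> slot 6
774: h=11, probe 11,12,0 -> slot 0
696: h=11, probe 11,12,0,1 -> slot 1
345: h=11, probe 11,12,0,1,2 -> slot 2
Table: [774, 696, 345, —, —, —, 160, —, —, —, —, 995, 228]
Lookup 696: h=11, probe 11,12,0,1 → found at 1.

4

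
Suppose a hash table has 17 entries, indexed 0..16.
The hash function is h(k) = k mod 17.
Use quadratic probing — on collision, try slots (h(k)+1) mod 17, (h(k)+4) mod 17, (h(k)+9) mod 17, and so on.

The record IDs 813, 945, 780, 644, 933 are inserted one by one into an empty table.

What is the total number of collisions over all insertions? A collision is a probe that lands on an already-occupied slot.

Insert 813: h=14, slot 14 empty => index 14.
Insert 945: h=10, slot 10 empty => index 10.
Insert 780: h=15, slot 15 empty => index 15.
Insert 644: h=15, slot 15 occupied => index 16.
Insert 933: h=15, slots 15,16 occupied => index 2.
Table: [., ., 933, ., ., ., ., ., ., ., 945, ., ., ., 813, 780, 644]

3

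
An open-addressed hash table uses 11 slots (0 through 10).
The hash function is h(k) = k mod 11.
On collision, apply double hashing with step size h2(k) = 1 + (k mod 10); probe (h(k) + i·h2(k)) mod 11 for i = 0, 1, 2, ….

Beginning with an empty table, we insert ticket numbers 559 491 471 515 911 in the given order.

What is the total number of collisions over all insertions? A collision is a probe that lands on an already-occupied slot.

559 hashes to 9; slot 9 is free => place at 9.
491 hashes to 7; slot 7 is free => place at 7.
471 hashes to 9, h2=2; 9 taken => place at 0.
515 hashes to 9, h2=6; 9 taken => place at 4.
911 hashes to 9, h2=2; 9,0 taken => place at 2.
Table: [471, ∅, 911, ∅, 515, ∅, ∅, 491, ∅, 559, ∅]

4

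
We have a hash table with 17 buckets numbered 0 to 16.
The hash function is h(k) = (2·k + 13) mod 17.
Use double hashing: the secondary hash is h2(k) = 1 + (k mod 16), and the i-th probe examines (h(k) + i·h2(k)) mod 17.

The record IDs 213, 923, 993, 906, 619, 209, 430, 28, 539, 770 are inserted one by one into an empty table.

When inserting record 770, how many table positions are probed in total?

Insert 213: h=14, slot 14 empty → index 14.
Insert 923: h=6, slot 6 empty → index 6.
Insert 993: h=10, slot 10 empty → index 10.
Insert 906: h=6, h2=11, slot 6 occupied → index 0.
Insert 619: h=10, h2=12, slot 10 occupied → index 5.
Insert 209: h=6, h2=2, slot 6 occupied → index 8.
Insert 430: h=6, h2=15, slot 6 occupied → index 4.
Insert 28: h=1, slot 1 empty → index 1.
Insert 539: h=3, slot 3 empty → index 3.
Insert 770: h=6, h2=3, slot 6 occupied → index 9.
Table: [906, 28, ∅, 539, 430, 619, 923, ∅, 209, 770, 993, ∅, ∅, ∅, 213, ∅, ∅]

2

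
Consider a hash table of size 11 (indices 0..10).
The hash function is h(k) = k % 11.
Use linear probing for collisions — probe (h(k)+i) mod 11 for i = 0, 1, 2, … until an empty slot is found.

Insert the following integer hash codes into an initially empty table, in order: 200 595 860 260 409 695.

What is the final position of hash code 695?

5

200: h=2 → slot 2
595: h=1 → slot 1
860: h=2, probe 2,3 → slot 3
260: h=7 → slot 7
409: h=2, probe 2,3,4 → slot 4
695: h=2, probe 2,3,4,5 → slot 5
Table: [∅, 595, 200, 860, 409, 695, ∅, 260, ∅, ∅, ∅]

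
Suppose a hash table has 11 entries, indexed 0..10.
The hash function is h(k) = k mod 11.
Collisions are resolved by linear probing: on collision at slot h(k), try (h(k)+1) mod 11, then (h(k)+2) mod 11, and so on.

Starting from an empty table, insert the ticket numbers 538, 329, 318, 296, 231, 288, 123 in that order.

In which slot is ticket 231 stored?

538 hashes to 10; slot 10 is free => place at 10.
329 hashes to 10; 10 taken => place at 0.
318 hashes to 10; 10,0 taken => place at 1.
296 hashes to 10; 10,0,1 taken => place at 2.
231 hashes to 0; 0,1,2 taken => place at 3.
288 hashes to 2; 2,3 taken => place at 4.
123 hashes to 2; 2,3,4 taken => place at 5.
Table: [329, 318, 296, 231, 288, 123, _, _, _, _, 538]

3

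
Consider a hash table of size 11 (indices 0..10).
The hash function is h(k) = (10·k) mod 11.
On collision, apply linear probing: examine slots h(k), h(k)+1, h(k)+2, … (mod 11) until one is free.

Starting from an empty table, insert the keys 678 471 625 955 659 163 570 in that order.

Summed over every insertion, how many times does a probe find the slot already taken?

Insert 678: h=4, slot 4 empty => index 4.
Insert 471: h=2, slot 2 empty => index 2.
Insert 625: h=2, slot 2 occupied => index 3.
Insert 955: h=2, slots 2,3,4 occupied => index 5.
Insert 659: h=1, slot 1 empty => index 1.
Insert 163: h=2, slots 2,3,4,5 occupied => index 6.
Insert 570: h=2, slots 2,3,4,5,6 occupied => index 7.
Table: [—, 659, 471, 625, 678, 955, 163, 570, —, —, —]

13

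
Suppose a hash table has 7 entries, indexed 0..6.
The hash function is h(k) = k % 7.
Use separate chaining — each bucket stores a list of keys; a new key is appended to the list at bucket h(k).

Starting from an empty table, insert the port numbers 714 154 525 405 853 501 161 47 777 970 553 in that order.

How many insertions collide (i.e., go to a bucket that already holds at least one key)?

7

714 → bucket 0
154 → bucket 0 (collision)
525 → bucket 0 (collision)
405 → bucket 6
853 → bucket 6 (collision)
501 → bucket 4
161 → bucket 0 (collision)
47 → bucket 5
777 → bucket 0 (collision)
970 → bucket 4 (collision)
553 → bucket 0 (collision)
Final buckets:
0: 714 -> 154 -> 525 -> 161 -> 777 -> 553
1: _
2: _
3: _
4: 501 -> 970
5: 47
6: 405 -> 853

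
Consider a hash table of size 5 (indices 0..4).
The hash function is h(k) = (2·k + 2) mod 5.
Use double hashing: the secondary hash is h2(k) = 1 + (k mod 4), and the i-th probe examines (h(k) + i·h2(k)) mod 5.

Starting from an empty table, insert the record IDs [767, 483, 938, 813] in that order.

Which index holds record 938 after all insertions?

767 hashes to 1; slot 1 is free → place at 1.
483 hashes to 3; slot 3 is free → place at 3.
938 hashes to 3, h2=3; 3,1 taken → place at 4.
813 hashes to 3, h2=2; 3 taken → place at 0.
Table: [813, 767, ., 483, 938]

4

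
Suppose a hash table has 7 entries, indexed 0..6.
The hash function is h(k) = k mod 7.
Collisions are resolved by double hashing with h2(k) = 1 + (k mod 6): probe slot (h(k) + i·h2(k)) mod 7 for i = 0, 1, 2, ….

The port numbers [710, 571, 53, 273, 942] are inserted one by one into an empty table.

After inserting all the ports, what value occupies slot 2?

710: h=3 => slot 3
571: h=4 => slot 4
53: h=4, h2=6, probe 4,3,2 => slot 2
273: h=0 => slot 0
942: h=4, h2=1, probe 4,5 => slot 5
Table: [273, —, 53, 710, 571, 942, —]

53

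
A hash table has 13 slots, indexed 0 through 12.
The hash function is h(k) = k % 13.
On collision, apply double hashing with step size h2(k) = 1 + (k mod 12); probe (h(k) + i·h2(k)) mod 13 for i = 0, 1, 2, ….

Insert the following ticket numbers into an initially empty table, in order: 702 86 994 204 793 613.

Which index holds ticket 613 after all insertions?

4

702 hashes to 0; slot 0 is free -> place at 0.
86 hashes to 8; slot 8 is free -> place at 8.
994 hashes to 6; slot 6 is free -> place at 6.
204 hashes to 9; slot 9 is free -> place at 9.
793 hashes to 0, h2=2; 0 taken -> place at 2.
613 hashes to 2, h2=2; 2 taken -> place at 4.
Table: [702, ., 793, ., 613, ., 994, ., 86, 204, ., ., .]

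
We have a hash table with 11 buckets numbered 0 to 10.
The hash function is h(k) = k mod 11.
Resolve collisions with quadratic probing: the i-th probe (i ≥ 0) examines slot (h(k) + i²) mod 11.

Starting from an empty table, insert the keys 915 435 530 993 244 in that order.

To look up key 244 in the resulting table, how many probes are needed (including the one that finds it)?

4

915 hashes to 2; slot 2 is free -> place at 2.
435 hashes to 6; slot 6 is free -> place at 6.
530 hashes to 2; 2 taken -> place at 3.
993 hashes to 3; 3 taken -> place at 4.
244 hashes to 2; 2,3,6 taken -> place at 0.
Table: [244, ., 915, 530, 993, ., 435, ., ., ., .]
Lookup 244: h=2, probe 2,3,6,0 → found at 0.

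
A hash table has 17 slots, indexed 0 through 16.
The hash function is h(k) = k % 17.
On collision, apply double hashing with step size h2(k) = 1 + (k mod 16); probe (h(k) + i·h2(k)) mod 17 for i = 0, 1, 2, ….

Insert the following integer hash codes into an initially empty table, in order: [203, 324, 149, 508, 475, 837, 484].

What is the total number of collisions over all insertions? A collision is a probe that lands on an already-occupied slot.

1

Insert 203: h=16, slot 16 empty → index 16.
Insert 324: h=1, slot 1 empty → index 1.
Insert 149: h=13, slot 13 empty → index 13.
Insert 508: h=15, slot 15 empty → index 15.
Insert 475: h=16, h2=12, slot 16 occupied → index 11.
Insert 837: h=4, slot 4 empty → index 4.
Insert 484: h=8, slot 8 empty → index 8.
Table: [—, 324, —, —, 837, —, —, —, 484, —, —, 475, —, 149, —, 508, 203]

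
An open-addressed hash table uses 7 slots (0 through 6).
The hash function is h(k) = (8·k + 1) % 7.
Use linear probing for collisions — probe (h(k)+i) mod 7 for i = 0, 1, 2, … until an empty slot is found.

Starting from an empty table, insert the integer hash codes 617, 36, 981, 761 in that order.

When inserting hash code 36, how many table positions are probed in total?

2

617 hashes to 2; slot 2 is free -> place at 2.
36 hashes to 2; 2 taken -> place at 3.
981 hashes to 2; 2,3 taken -> place at 4.
761 hashes to 6; slot 6 is free -> place at 6.
Table: [-, -, 617, 36, 981, -, 761]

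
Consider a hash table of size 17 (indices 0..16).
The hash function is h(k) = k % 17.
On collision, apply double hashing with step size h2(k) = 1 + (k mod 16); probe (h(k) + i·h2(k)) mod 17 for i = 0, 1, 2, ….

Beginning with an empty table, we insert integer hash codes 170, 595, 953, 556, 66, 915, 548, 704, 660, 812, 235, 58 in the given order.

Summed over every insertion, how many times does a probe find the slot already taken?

9

Insert 170: h=0, slot 0 empty => index 0.
Insert 595: h=0, h2=4, slot 0 occupied => index 4.
Insert 953: h=1, slot 1 empty => index 1.
Insert 556: h=12, slot 12 empty => index 12.
Insert 66: h=15, slot 15 empty => index 15.
Insert 915: h=14, slot 14 empty => index 14.
Insert 548: h=4, h2=5, slot 4 occupied => index 9.
Insert 704: h=7, slot 7 empty => index 7.
Insert 660: h=14, h2=5, slot 14 occupied => index 2.
Insert 812: h=13, slot 13 empty => index 13.
Insert 235: h=14, h2=12, slots 14,9,4 occupied => index 16.
Insert 58: h=7, h2=11, slots 7,1,12 occupied => index 6.
Table: [170, 953, 660, -, 595, -, 58, 704, -, 548, -, -, 556, 812, 915, 66, 235]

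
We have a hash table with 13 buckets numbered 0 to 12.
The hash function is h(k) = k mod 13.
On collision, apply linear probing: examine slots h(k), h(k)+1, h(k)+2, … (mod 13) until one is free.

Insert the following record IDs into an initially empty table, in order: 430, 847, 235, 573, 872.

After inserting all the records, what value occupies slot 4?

Insert 430: h=1, slot 1 empty → index 1.
Insert 847: h=2, slot 2 empty → index 2.
Insert 235: h=1, slots 1,2 occupied → index 3.
Insert 573: h=1, slots 1,2,3 occupied → index 4.
Insert 872: h=1, slots 1,2,3,4 occupied → index 5.
Table: [_, 430, 847, 235, 573, 872, _, _, _, _, _, _, _]

573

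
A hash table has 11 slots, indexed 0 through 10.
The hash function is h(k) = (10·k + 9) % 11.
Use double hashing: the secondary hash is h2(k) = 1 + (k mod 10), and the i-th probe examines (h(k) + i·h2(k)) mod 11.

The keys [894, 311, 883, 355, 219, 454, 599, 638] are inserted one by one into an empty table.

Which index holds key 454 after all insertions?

Insert 894: h=6, slot 6 empty => index 6.
Insert 311: h=6, h2=2, slot 6 occupied => index 8.
Insert 883: h=6, h2=4, slot 6 occupied => index 10.
Insert 355: h=6, h2=6, slot 6 occupied => index 1.
Insert 219: h=10, h2=10, slot 10 occupied => index 9.
Insert 454: h=6, h2=5, slot 6 occupied => index 0.
Insert 599: h=4, slot 4 empty => index 4.
Insert 638: h=9, h2=9, slot 9 occupied => index 7.
Table: [454, 355, ., ., 599, ., 894, 638, 311, 219, 883]

0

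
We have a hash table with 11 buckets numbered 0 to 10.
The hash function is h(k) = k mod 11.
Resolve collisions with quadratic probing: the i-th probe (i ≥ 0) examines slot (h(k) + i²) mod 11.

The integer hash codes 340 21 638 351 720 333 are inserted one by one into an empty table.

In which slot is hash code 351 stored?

340 hashes to 10; slot 10 is free => place at 10.
21 hashes to 10; 10 taken => place at 0.
638 hashes to 0; 0 taken => place at 1.
351 hashes to 10; 10,0 taken => place at 3.
720 hashes to 5; slot 5 is free => place at 5.
333 hashes to 3; 3 taken => place at 4.
Table: [21, 638, ., 351, 333, 720, ., ., ., ., 340]

3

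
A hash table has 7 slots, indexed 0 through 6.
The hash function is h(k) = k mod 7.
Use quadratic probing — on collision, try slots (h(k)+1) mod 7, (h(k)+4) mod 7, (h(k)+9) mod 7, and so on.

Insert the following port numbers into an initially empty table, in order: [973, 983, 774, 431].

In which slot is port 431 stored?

973 hashes to 0; slot 0 is free -> place at 0.
983 hashes to 3; slot 3 is free -> place at 3.
774 hashes to 4; slot 4 is free -> place at 4.
431 hashes to 4; 4 taken -> place at 5.
Table: [973, ∅, ∅, 983, 774, 431, ∅]

5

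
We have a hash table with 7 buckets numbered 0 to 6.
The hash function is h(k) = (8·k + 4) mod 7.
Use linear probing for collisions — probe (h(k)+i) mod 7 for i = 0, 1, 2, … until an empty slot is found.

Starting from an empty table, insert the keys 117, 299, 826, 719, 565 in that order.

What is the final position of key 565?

Insert 117: h=2, slot 2 empty => index 2.
Insert 299: h=2, slot 2 occupied => index 3.
Insert 826: h=4, slot 4 empty => index 4.
Insert 719: h=2, slots 2,3,4 occupied => index 5.
Insert 565: h=2, slots 2,3,4,5 occupied => index 6.
Table: [—, —, 117, 299, 826, 719, 565]

6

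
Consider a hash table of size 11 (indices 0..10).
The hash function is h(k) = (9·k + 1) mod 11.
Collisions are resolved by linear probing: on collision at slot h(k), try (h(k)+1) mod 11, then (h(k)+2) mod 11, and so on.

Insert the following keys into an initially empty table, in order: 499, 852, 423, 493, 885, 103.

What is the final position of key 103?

499 hashes to 4; slot 4 is free => place at 4.
852 hashes to 2; slot 2 is free => place at 2.
423 hashes to 2; 2 taken => place at 3.
493 hashes to 5; slot 5 is free => place at 5.
885 hashes to 2; 2,3,4,5 taken => place at 6.
103 hashes to 4; 4,5,6 taken => place at 7.
Table: [—, —, 852, 423, 499, 493, 885, 103, —, —, —]

7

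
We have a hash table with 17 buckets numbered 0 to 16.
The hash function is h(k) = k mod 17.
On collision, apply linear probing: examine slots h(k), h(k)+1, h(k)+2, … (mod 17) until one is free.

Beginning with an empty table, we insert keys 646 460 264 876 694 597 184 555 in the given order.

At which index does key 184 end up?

15

646 hashes to 0; slot 0 is free -> place at 0.
460 hashes to 1; slot 1 is free -> place at 1.
264 hashes to 9; slot 9 is free -> place at 9.
876 hashes to 9; 9 taken -> place at 10.
694 hashes to 14; slot 14 is free -> place at 14.
597 hashes to 2; slot 2 is free -> place at 2.
184 hashes to 14; 14 taken -> place at 15.
555 hashes to 11; slot 11 is free -> place at 11.
Table: [646, 460, 597, ., ., ., ., ., ., 264, 876, 555, ., ., 694, 184, .]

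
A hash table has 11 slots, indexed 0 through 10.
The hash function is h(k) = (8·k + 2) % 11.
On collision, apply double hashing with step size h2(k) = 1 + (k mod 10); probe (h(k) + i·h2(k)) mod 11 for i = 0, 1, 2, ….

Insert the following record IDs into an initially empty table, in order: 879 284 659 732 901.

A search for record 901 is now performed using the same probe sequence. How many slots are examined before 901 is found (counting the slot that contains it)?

2

879 hashes to 5; slot 5 is free -> place at 5.
284 hashes to 8; slot 8 is free -> place at 8.
659 hashes to 5, h2=10; 5 taken -> place at 4.
732 hashes to 6; slot 6 is free -> place at 6.
901 hashes to 5, h2=2; 5 taken -> place at 7.
Table: [∅, ∅, ∅, ∅, 659, 879, 732, 901, 284, ∅, ∅]
Lookup 901: h=5, h2=2, probe 5,7 → found at 7.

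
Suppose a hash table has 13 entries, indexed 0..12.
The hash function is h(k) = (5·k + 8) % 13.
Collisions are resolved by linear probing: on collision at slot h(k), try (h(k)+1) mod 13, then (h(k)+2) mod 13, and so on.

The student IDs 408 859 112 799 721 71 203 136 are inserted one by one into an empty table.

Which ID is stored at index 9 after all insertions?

112

Insert 408: h=7, slot 7 empty => index 7.
Insert 859: h=0, slot 0 empty => index 0.
Insert 112: h=9, slot 9 empty => index 9.
Insert 799: h=12, slot 12 empty => index 12.
Insert 721: h=12, slots 12,0 occupied => index 1.
Insert 71: h=12, slots 12,0,1 occupied => index 2.
Insert 203: h=9, slot 9 occupied => index 10.
Insert 136: h=12, slots 12,0,1,2 occupied => index 3.
Table: [859, 721, 71, 136, _, _, _, 408, _, 112, 203, _, 799]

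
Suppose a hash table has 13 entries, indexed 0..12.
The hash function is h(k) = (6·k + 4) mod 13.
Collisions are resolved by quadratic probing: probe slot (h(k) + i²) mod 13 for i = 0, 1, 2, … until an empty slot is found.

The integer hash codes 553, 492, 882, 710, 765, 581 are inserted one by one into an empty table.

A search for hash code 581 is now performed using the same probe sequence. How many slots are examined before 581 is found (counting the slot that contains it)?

553 hashes to 7; slot 7 is free → place at 7.
492 hashes to 5; slot 5 is free → place at 5.
882 hashes to 5; 5 taken → place at 6.
710 hashes to 0; slot 0 is free → place at 0.
765 hashes to 5; 5,6 taken → place at 9.
581 hashes to 6; 6,7 taken → place at 10.
Table: [710, ., ., ., ., 492, 882, 553, ., 765, 581, ., .]
Lookup 581: h=6, probe 6,7,10 → found at 10.

3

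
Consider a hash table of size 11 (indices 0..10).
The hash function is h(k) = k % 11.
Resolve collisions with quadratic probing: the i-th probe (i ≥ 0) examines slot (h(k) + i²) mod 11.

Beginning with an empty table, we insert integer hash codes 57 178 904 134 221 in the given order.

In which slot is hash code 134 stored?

0

Insert 57: h=2, slot 2 empty => index 2.
Insert 178: h=2, slot 2 occupied => index 3.
Insert 904: h=2, slots 2,3 occupied => index 6.
Insert 134: h=2, slots 2,3,6 occupied => index 0.
Insert 221: h=1, slot 1 empty => index 1.
Table: [134, 221, 57, 178, _, _, 904, _, _, _, _]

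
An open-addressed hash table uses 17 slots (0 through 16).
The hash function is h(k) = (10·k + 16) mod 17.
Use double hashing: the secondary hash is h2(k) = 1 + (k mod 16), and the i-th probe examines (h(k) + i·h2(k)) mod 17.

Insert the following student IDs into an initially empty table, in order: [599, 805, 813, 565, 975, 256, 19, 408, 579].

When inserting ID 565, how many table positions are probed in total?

2

599: h=5 => slot 5
805: h=8 => slot 8
813: h=3 => slot 3
565: h=5, h2=6, probe 5,11 => slot 11
975: h=8, h2=16, probe 8,7 => slot 7
256: h=9 => slot 9
19: h=2 => slot 2
408: h=16 => slot 16
579: h=9, h2=4, probe 9,13 => slot 13
Table: [., ., 19, 813, ., 599, ., 975, 805, 256, ., 565, ., 579, ., ., 408]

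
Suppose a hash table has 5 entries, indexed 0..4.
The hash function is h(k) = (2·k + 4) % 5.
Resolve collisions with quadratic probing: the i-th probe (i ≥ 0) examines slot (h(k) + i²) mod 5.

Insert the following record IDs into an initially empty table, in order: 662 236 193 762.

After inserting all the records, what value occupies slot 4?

762

Insert 662: h=3, slot 3 empty → index 3.
Insert 236: h=1, slot 1 empty → index 1.
Insert 193: h=0, slot 0 empty → index 0.
Insert 762: h=3, slot 3 occupied → index 4.
Table: [193, 236, ∅, 662, 762]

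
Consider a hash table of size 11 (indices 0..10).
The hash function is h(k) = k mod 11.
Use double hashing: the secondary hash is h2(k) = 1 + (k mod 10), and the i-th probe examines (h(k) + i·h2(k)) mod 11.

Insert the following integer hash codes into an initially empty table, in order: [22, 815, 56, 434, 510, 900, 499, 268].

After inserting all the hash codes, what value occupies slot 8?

Insert 22: h=0, slot 0 empty => index 0.
Insert 815: h=1, slot 1 empty => index 1.
Insert 56: h=1, h2=7, slot 1 occupied => index 8.
Insert 434: h=5, slot 5 empty => index 5.
Insert 510: h=4, slot 4 empty => index 4.
Insert 900: h=9, slot 9 empty => index 9.
Insert 499: h=4, h2=10, slot 4 occupied => index 3.
Insert 268: h=4, h2=9, slot 4 occupied => index 2.
Table: [22, 815, 268, 499, 510, 434, ∅, ∅, 56, 900, ∅]

56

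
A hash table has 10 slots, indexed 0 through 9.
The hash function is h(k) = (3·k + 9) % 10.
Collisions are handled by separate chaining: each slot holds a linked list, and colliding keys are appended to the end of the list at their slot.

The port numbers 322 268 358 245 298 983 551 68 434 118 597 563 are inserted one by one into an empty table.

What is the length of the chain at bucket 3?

5

322 -> bucket 5
268 -> bucket 3
358 -> bucket 3 (collision)
245 -> bucket 4
298 -> bucket 3 (collision)
983 -> bucket 8
551 -> bucket 2
68 -> bucket 3 (collision)
434 -> bucket 1
118 -> bucket 3 (collision)
597 -> bucket 0
563 -> bucket 8 (collision)
Final buckets:
0: 597
1: 434
2: 551
3: 268 -> 358 -> 298 -> 68 -> 118
4: 245
5: 322
6: _
7: _
8: 983 -> 563
9: _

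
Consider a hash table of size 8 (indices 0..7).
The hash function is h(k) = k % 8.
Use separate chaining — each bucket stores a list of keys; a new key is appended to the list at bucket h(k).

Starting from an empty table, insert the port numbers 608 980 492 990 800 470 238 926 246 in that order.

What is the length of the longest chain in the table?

Insert 608: h=0, bucket 0 empty → new chain.
Insert 980: h=4, bucket 4 empty → new chain.
Insert 492: h=4, bucket 4 nonempty → append to chain.
Insert 990: h=6, bucket 6 empty → new chain.
Insert 800: h=0, bucket 0 nonempty → append to chain.
Insert 470: h=6, bucket 6 nonempty → append to chain.
Insert 238: h=6, bucket 6 nonempty → append to chain.
Insert 926: h=6, bucket 6 nonempty → append to chain.
Insert 246: h=6, bucket 6 nonempty → append to chain.
Final buckets:
0: 608 -> 800
1: _
2: _
3: _
4: 980 -> 492
5: _
6: 990 -> 470 -> 238 -> 926 -> 246
7: _

5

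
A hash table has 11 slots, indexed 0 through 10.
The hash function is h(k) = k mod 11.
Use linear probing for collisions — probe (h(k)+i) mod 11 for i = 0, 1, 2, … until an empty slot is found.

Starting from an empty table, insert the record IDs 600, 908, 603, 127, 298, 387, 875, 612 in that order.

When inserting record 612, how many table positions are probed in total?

600: h=6 → slot 6
908: h=6, probe 6,7 → slot 7
603: h=9 → slot 9
127: h=6, probe 6,7,8 → slot 8
298: h=1 → slot 1
387: h=2 → slot 2
875: h=6, probe 6,7,8,9,10 → slot 10
612: h=7, probe 7,8,9,10,0 → slot 0
Table: [612, 298, 387, ., ., ., 600, 908, 127, 603, 875]

5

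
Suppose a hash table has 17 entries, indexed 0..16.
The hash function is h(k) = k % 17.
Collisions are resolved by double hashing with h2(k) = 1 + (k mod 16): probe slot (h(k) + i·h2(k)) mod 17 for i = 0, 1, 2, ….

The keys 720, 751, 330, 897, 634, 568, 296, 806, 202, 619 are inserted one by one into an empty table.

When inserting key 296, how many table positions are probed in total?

3

Insert 720: h=6, slot 6 empty → index 6.
Insert 751: h=3, slot 3 empty → index 3.
Insert 330: h=7, slot 7 empty → index 7.
Insert 897: h=13, slot 13 empty → index 13.
Insert 634: h=5, slot 5 empty → index 5.
Insert 568: h=7, h2=9, slot 7 occupied → index 16.
Insert 296: h=7, h2=9, slots 7,16 occupied → index 8.
Insert 806: h=7, h2=7, slot 7 occupied → index 14.
Insert 202: h=15, slot 15 empty → index 15.
Insert 619: h=7, h2=12, slot 7 occupied → index 2.
Table: [—, —, 619, 751, —, 634, 720, 330, 296, —, —, —, —, 897, 806, 202, 568]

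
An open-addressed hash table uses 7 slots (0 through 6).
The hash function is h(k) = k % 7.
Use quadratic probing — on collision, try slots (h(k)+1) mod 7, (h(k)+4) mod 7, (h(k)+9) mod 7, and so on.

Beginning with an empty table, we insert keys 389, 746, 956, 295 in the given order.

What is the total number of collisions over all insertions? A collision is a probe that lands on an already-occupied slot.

4

389 hashes to 4; slot 4 is free -> place at 4.
746 hashes to 4; 4 taken -> place at 5.
956 hashes to 4; 4,5 taken -> place at 1.
295 hashes to 1; 1 taken -> place at 2.
Table: [-, 956, 295, -, 389, 746, -]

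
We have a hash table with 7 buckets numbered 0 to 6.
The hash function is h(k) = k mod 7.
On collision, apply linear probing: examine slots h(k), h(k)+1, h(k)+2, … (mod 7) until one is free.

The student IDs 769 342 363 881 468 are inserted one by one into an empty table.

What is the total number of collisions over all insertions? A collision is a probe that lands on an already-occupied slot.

769 hashes to 6; slot 6 is free -> place at 6.
342 hashes to 6; 6 taken -> place at 0.
363 hashes to 6; 6,0 taken -> place at 1.
881 hashes to 6; 6,0,1 taken -> place at 2.
468 hashes to 6; 6,0,1,2 taken -> place at 3.
Table: [342, 363, 881, 468, -, -, 769]

10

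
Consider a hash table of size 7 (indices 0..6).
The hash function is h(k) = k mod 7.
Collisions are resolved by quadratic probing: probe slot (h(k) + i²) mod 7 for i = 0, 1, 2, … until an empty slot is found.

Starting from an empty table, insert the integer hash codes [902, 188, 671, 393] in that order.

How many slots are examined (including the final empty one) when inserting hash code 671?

902: h=6 -> slot 6
188: h=6, probe 6,0 -> slot 0
671: h=6, probe 6,0,3 -> slot 3
393: h=1 -> slot 1
Table: [188, 393, _, 671, _, _, 902]

3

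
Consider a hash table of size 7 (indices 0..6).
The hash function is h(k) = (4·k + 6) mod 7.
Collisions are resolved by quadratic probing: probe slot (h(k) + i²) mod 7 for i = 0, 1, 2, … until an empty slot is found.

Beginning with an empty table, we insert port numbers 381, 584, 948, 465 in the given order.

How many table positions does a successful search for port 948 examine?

3

381: h=4 => slot 4
584: h=4, probe 4,5 => slot 5
948: h=4, probe 4,5,1 => slot 1
465: h=4, probe 4,5,1,6 => slot 6
Table: [_, 948, _, _, 381, 584, 465]
Lookup 948: h=4, probe 4,5,1 → found at 1.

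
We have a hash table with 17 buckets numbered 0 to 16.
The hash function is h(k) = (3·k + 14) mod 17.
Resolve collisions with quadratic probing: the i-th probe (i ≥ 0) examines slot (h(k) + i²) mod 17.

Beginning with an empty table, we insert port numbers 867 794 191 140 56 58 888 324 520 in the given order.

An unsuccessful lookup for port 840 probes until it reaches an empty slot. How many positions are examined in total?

Insert 867: h=14, slot 14 empty => index 14.
Insert 794: h=16, slot 16 empty => index 16.
Insert 191: h=9, slot 9 empty => index 9.
Insert 140: h=9, slot 9 occupied => index 10.
Insert 56: h=12, slot 12 empty => index 12.
Insert 58: h=1, slot 1 empty => index 1.
Insert 888: h=9, slots 9,10 occupied => index 13.
Insert 324: h=0, slot 0 empty => index 0.
Insert 520: h=10, slot 10 occupied => index 11.
Table: [324, 58, -, -, -, -, -, -, -, 191, 140, 520, 56, 888, 867, -, 794]
Lookup 840: h=1, probe 1,2 → slot 2 empty, not found.

2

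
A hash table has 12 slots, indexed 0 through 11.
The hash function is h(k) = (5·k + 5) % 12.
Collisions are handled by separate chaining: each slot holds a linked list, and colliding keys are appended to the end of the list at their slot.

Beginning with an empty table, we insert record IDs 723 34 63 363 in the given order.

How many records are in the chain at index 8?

Insert 723: h=8, bucket 8 empty → new chain.
Insert 34: h=7, bucket 7 empty → new chain.
Insert 63: h=8, bucket 8 nonempty → append to chain.
Insert 363: h=8, bucket 8 nonempty → append to chain.
Final buckets:
0: —
1: —
2: —
3: —
4: —
5: —
6: —
7: 34
8: 723 -> 63 -> 363
9: —
10: —
11: —

3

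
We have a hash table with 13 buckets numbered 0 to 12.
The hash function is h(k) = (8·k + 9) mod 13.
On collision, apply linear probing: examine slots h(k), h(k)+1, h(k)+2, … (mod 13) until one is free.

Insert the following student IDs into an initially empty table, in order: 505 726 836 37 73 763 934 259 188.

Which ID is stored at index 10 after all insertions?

934

505 hashes to 6; slot 6 is free → place at 6.
726 hashes to 6; 6 taken → place at 7.
836 hashes to 2; slot 2 is free → place at 2.
37 hashes to 6; 6,7 taken → place at 8.
73 hashes to 8; 8 taken → place at 9.
763 hashes to 3; slot 3 is free → place at 3.
934 hashes to 6; 6,7,8,9 taken → place at 10.
259 hashes to 1; slot 1 is free → place at 1.
188 hashes to 5; slot 5 is free → place at 5.
Table: [., 259, 836, 763, ., 188, 505, 726, 37, 73, 934, ., .]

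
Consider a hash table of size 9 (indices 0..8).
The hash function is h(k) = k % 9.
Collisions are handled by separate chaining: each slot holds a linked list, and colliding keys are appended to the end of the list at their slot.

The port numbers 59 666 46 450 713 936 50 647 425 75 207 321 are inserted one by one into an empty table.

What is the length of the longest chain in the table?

4

Insert 59: h=5, bucket 5 empty → new chain.
Insert 666: h=0, bucket 0 empty → new chain.
Insert 46: h=1, bucket 1 empty → new chain.
Insert 450: h=0, bucket 0 nonempty → append to chain.
Insert 713: h=2, bucket 2 empty → new chain.
Insert 936: h=0, bucket 0 nonempty → append to chain.
Insert 50: h=5, bucket 5 nonempty → append to chain.
Insert 647: h=8, bucket 8 empty → new chain.
Insert 425: h=2, bucket 2 nonempty → append to chain.
Insert 75: h=3, bucket 3 empty → new chain.
Insert 207: h=0, bucket 0 nonempty → append to chain.
Insert 321: h=6, bucket 6 empty → new chain.
Final buckets:
0: 666 -> 450 -> 936 -> 207
1: 46
2: 713 -> 425
3: 75
4: .
5: 59 -> 50
6: 321
7: .
8: 647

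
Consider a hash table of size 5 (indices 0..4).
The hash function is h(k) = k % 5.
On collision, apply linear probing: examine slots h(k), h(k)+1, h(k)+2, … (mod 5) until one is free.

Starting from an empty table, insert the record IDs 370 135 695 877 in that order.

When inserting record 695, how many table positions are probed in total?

370: h=0 => slot 0
135: h=0, probe 0,1 => slot 1
695: h=0, probe 0,1,2 => slot 2
877: h=2, probe 2,3 => slot 3
Table: [370, 135, 695, 877, _]

3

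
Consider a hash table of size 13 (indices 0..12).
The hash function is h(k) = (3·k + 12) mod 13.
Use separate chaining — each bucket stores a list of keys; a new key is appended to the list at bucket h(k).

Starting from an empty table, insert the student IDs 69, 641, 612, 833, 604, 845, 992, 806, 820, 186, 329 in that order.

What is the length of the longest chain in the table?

69 -> bucket 11
641 -> bucket 11 (collision)
612 -> bucket 2
833 -> bucket 2 (collision)
604 -> bucket 4
845 -> bucket 12
992 -> bucket 11 (collision)
806 -> bucket 12 (collision)
820 -> bucket 2 (collision)
186 -> bucket 11 (collision)
329 -> bucket 11 (collision)
Final buckets:
0: .
1: .
2: 612 -> 833 -> 820
3: .
4: 604
5: .
6: .
7: .
8: .
9: .
10: .
11: 69 -> 641 -> 992 -> 186 -> 329
12: 845 -> 806

5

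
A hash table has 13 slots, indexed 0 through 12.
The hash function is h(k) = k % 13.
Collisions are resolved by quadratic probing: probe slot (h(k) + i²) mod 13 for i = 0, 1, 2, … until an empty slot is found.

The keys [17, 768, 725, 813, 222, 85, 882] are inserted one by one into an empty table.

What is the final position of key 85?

8

17 hashes to 4; slot 4 is free => place at 4.
768 hashes to 1; slot 1 is free => place at 1.
725 hashes to 10; slot 10 is free => place at 10.
813 hashes to 7; slot 7 is free => place at 7.
222 hashes to 1; 1 taken => place at 2.
85 hashes to 7; 7 taken => place at 8.
882 hashes to 11; slot 11 is free => place at 11.
Table: [_, 768, 222, _, 17, _, _, 813, 85, _, 725, 882, _]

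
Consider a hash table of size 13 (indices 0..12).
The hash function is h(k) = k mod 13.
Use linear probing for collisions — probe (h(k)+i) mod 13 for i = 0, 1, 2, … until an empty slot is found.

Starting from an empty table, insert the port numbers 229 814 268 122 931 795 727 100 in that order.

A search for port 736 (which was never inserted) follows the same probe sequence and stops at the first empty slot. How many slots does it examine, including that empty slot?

7

229 hashes to 8; slot 8 is free => place at 8.
814 hashes to 8; 8 taken => place at 9.
268 hashes to 8; 8,9 taken => place at 10.
122 hashes to 5; slot 5 is free => place at 5.
931 hashes to 8; 8,9,10 taken => place at 11.
795 hashes to 2; slot 2 is free => place at 2.
727 hashes to 12; slot 12 is free => place at 12.
100 hashes to 9; 9,10,11,12 taken => place at 0.
Table: [100, —, 795, —, —, 122, —, —, 229, 814, 268, 931, 727]
Lookup 736: h=8, probe 8,9,10,11,12,0,1 → slot 1 empty, not found.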